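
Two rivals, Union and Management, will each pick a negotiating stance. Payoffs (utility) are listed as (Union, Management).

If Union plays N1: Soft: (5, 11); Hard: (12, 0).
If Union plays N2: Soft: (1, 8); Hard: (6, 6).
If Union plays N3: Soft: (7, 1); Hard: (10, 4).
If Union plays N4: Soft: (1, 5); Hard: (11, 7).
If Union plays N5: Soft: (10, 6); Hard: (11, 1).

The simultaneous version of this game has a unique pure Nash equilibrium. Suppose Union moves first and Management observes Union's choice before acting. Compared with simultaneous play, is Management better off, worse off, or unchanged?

better off

Management best-responds to each possible Union move:
- N1: BR = Soft, leader payoff 5.
- N2: BR = Soft, leader payoff 1.
- N3: BR = Hard, leader payoff 10.
- N4: BR = Hard, leader payoff 11.
- N5: BR = Soft, leader payoff 10.
Among 5, 1, 10, 11, 10, the best is 11 at N4. Subgame-perfect outcome: (N4, Hard) with payoffs (11, 7).
For the simultaneous game, intersect best replies.
Union's best replies: Soft→N5; Hard→N1.
Management's best replies: N1→Soft; N2→Soft; N3→Hard; N4→Hard; N5→Soft.
The unique mutual best reply is (N5, Soft), giving (10, 6).
Management earns 7 sequentially versus 6 at the Nash outcome: better off.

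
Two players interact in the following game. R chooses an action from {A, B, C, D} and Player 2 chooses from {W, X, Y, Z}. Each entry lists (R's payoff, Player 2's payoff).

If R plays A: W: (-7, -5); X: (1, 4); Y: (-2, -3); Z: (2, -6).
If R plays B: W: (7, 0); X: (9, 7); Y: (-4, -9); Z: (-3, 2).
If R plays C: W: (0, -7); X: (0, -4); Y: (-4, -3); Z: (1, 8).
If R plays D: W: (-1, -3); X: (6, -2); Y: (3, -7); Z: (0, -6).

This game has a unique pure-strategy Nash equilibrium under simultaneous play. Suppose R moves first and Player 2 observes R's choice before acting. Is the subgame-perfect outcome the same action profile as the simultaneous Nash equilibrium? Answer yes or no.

Player 2 best-responds to each possible R move:
- A: BR = X, leader payoff 1.
- B: BR = X, leader payoff 9.
- C: BR = Z, leader payoff 1.
- D: BR = X, leader payoff 6.
Among 1, 9, 1, 6, the best is 9 at B. Subgame-perfect outcome: (B, X) with payoffs (9, 7).
Now find the simultaneous Nash equilibrium.
R's best replies: W→B; X→B; Y→D; Z→A.
Player 2's best replies: A→X; B→X; C→Z; D→X.
The unique mutual best reply is (B, X), giving (9, 7).
Sequential outcome (B, X) coincides with the Nash profile (B, X).

yes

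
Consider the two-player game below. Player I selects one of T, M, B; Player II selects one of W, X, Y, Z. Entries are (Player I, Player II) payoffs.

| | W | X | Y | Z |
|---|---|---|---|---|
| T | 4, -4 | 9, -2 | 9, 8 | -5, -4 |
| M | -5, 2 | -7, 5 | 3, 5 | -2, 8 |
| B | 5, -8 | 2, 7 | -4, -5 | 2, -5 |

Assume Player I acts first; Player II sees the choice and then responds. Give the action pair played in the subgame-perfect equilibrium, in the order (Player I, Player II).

(T, Y)

Solve by backward induction (Player I leads).
- T: Player II compares -4, -2, 8, -4 and picks Y; Player I would get 9.
- M: Player II compares 2, 5, 5, 8 and picks Z; Player I would get -2.
- B: Player II compares -8, 7, -5, -5 and picks X; Player I would get 2.
Player I's induced payoffs are 9, -2, 2, so Player I commits to T. Subgame-perfect outcome: (T, Y) with payoffs (9, 8).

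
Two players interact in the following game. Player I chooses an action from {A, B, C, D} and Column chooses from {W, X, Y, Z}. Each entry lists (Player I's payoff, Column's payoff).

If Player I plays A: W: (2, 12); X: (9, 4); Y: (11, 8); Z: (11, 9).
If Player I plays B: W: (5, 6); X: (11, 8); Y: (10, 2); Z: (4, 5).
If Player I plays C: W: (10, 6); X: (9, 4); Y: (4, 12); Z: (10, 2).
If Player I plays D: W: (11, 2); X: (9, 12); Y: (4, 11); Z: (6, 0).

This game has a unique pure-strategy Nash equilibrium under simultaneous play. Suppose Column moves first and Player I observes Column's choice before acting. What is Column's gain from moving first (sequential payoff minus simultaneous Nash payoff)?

Work backward from Player I's decision.
- W: Player I compares 2, 5, 10, 11 and picks D; Column would get 2.
- X: Player I compares 9, 11, 9, 9 and picks B; Column would get 8.
- Y: Player I compares 11, 10, 4, 4 and picks A; Column would get 8.
- Z: Player I compares 11, 4, 10, 6 and picks A; Column would get 9.
Maximizing over 2, 8, 8, 9, Column chooses Z. Subgame-perfect outcome: (A, Z) with payoffs (11, 9).
Under simultaneous play:
Player I's best replies: W→D; X→B; Y→A; Z→A.
Column's best replies: A→W; B→X; C→Y; D→X.
The unique mutual best reply is (B, X), giving (11, 8).
Column's commitment gain: 9 − 8 = 1.

1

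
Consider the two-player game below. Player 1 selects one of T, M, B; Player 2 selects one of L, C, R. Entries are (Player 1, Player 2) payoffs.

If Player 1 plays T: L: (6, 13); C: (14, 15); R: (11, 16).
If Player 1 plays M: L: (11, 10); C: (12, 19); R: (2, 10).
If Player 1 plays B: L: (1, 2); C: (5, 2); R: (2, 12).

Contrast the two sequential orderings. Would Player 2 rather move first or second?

second

If Player 1 leads: Player 2's best replies are T→R, M→C, B→R; Player 1's induced payoffs 11, 12, 2; outcome (M, C), payoffs (12, 19).
If Player 2 leads: Player 1's best replies are L→M, C→T, R→T; Player 2's induced payoffs 10, 15, 16; outcome (T, R), payoffs (11, 16).
Player 2 gets 16 moving first and 19 moving second, so Player 2 prefers to move second.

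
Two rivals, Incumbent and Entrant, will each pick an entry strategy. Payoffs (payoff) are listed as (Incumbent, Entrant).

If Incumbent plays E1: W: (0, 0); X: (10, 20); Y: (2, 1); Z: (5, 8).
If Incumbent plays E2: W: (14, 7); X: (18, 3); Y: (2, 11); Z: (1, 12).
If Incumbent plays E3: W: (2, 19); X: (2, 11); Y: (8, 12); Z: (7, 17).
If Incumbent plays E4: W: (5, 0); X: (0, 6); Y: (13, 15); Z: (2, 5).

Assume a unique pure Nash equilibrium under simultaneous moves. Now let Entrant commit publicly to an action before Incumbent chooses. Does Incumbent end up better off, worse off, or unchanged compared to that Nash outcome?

Incumbent best-responds to each possible Entrant move:
- W: BR = E2, leader payoff 7.
- X: BR = E2, leader payoff 3.
- Y: BR = E4, leader payoff 15.
- Z: BR = E3, leader payoff 17.
Among 7, 3, 15, 17, the best is 17 at Z. Subgame-perfect outcome: (E3, Z) with payoffs (7, 17).
Under simultaneous play:
Incumbent's best replies: W→E2; X→E2; Y→E4; Z→E3.
Entrant's best replies: E1→X; E2→Z; E3→W; E4→Y.
The unique mutual best reply is (E4, Y), giving (13, 15).
Incumbent earns 7 sequentially versus 13 at the Nash outcome: worse off.

worse off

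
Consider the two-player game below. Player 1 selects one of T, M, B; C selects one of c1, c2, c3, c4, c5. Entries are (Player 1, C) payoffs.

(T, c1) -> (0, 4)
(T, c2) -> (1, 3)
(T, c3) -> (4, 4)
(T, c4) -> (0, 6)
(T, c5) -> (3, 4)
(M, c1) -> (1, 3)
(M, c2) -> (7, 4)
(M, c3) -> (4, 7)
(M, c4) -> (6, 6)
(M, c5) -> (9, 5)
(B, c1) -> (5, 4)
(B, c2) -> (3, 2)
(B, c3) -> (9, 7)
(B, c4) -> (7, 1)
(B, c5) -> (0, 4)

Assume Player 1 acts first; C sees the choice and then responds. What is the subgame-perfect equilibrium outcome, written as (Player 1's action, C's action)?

(B, c3)

Work backward from C's decision.
- T: C compares 4, 3, 4, 6, 4 and picks c4; Player 1 would get 0.
- M: C compares 3, 4, 7, 6, 5 and picks c3; Player 1 would get 4.
- B: C compares 4, 2, 7, 1, 4 and picks c3; Player 1 would get 9.
Maximizing over 0, 4, 9, Player 1 chooses B. Subgame-perfect outcome: (B, c3) with payoffs (9, 7).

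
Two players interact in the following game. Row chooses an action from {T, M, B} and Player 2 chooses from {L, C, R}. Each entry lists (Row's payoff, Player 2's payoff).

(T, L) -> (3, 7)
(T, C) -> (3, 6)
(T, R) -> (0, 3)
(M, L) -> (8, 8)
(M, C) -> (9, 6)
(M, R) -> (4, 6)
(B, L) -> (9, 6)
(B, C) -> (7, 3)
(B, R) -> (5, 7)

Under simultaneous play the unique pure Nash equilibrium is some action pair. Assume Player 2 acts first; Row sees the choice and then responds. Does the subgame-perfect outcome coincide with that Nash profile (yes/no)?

Row best-responds to each possible Player 2 move:
- L → Row plays B (best of 3, 8, 9); Player 2 gets 6.
- C → Row plays M (best of 3, 9, 7); Player 2 gets 6.
- R → Row plays B (best of 0, 4, 5); Player 2 gets 7.
Player 2's induced payoffs are 6, 6, 7, so Player 2 commits to R. Subgame-perfect outcome: (B, R) with payoffs (5, 7).
For the simultaneous game, intersect best replies.
Row's best replies: L→B; C→M; R→B.
Player 2's best replies: T→L; M→L; B→R.
Only (B, R) has each player best-responding; Nash payoffs (5, 7).
Sequential outcome (B, R) coincides with the Nash profile (B, R).

yes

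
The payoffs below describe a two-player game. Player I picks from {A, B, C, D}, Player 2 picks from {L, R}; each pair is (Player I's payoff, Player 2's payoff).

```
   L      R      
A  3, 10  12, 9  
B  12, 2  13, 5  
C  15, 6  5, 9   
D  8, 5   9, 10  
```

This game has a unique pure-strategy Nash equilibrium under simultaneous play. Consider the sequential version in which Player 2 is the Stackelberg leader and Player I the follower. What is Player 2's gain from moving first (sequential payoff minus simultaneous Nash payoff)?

Work backward from Player I's decision.
- L: Player I compares 3, 12, 15, 8 and picks C; Player 2 would get 6.
- R: Player I compares 12, 13, 5, 9 and picks B; Player 2 would get 5.
Among 6, 5, the best is 6 at L. Subgame-perfect outcome: (C, L) with payoffs (15, 6).
Now find the simultaneous Nash equilibrium.
Player I's best replies: L→C; R→B.
Player 2's best replies: A→L; B→R; C→R; D→R.
Only (B, R) has each player best-responding; Nash payoffs (13, 5).
Player 2's commitment gain: 6 − 5 = 1.

1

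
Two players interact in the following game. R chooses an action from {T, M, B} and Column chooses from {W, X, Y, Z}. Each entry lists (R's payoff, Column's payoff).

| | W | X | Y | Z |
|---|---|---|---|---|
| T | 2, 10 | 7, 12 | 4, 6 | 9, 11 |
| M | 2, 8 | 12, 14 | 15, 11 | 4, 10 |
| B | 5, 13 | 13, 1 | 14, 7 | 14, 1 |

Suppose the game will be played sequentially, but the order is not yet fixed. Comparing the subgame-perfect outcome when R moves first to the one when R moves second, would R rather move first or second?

If R leads: Column's best replies are T→X, M→X, B→W; R's induced payoffs 7, 12, 5; outcome (M, X), payoffs (12, 14).
If Column leads: R's best replies are W→B, X→B, Y→M, Z→B; Column's induced payoffs 13, 1, 11, 1; outcome (B, W), payoffs (5, 13).
R gets 12 moving first and 5 moving second, so R prefers to move first.

first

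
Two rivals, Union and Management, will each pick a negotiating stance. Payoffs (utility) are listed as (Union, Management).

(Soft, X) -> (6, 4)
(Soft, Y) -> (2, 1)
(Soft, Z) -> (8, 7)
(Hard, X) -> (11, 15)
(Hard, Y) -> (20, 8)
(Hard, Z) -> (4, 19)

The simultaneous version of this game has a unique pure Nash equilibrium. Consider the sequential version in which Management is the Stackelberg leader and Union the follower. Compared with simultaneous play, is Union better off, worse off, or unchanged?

Work backward from Union's decision.
- X → Union plays Hard (best of 6, 11); Management gets 15.
- Y → Union plays Hard (best of 2, 20); Management gets 8.
- Z → Union plays Soft (best of 8, 4); Management gets 7.
Maximizing over 15, 8, 7, Management chooses X. Subgame-perfect outcome: (Hard, X) with payoffs (11, 15).
Now find the simultaneous Nash equilibrium.
Union's best replies: X→Hard; Y→Hard; Z→Soft.
Management's best replies: Soft→Z; Hard→Z.
Only (Soft, Z) has each player best-responding; Nash payoffs (8, 7).
Union earns 11 sequentially versus 8 at the Nash outcome: better off.

better off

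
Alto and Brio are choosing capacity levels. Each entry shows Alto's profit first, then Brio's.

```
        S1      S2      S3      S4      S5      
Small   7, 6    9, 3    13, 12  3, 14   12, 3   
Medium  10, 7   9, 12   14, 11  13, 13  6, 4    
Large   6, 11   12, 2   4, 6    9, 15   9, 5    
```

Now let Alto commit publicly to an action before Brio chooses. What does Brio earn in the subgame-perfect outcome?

13

Backward induction with Alto moving first.
- Small: Brio compares 6, 3, 12, 14, 3 and picks S4; Alto would get 3.
- Medium: Brio compares 7, 12, 11, 13, 4 and picks S4; Alto would get 13.
- Large: Brio compares 11, 2, 6, 15, 5 and picks S4; Alto would get 9.
Alto's induced payoffs are 3, 13, 9, so Alto commits to Medium. Subgame-perfect outcome: (Medium, S4) with payoffs (13, 13).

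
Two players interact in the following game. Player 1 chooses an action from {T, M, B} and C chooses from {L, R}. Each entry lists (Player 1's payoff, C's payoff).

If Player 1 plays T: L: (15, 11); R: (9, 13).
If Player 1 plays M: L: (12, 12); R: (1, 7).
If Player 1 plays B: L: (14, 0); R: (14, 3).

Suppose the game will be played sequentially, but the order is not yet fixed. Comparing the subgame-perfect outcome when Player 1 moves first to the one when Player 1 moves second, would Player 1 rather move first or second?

If Player 1 leads: C's best replies are T→R, M→L, B→R; Player 1's induced payoffs 9, 12, 14; outcome (B, R), payoffs (14, 3).
If C leads: Player 1's best replies are L→T, R→B; C's induced payoffs 11, 3; outcome (T, L), payoffs (15, 11).
Player 1 gets 14 moving first and 15 moving second, so Player 1 prefers to move second.

second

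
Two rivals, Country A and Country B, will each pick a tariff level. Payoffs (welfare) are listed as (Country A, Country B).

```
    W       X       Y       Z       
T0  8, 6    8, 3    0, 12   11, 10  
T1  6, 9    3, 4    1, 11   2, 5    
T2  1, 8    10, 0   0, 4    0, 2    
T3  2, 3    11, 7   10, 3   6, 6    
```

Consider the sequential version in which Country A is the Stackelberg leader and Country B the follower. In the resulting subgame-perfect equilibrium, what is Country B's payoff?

7

Backward induction with Country A moving first.
- T0: Country B compares 6, 3, 12, 10 and picks Y; Country A would get 0.
- T1: Country B compares 9, 4, 11, 5 and picks Y; Country A would get 1.
- T2: Country B compares 8, 0, 4, 2 and picks W; Country A would get 1.
- T3: Country B compares 3, 7, 3, 6 and picks X; Country A would get 11.
Country A's induced payoffs are 0, 1, 1, 11, so Country A commits to T3. Subgame-perfect outcome: (T3, X) with payoffs (11, 7).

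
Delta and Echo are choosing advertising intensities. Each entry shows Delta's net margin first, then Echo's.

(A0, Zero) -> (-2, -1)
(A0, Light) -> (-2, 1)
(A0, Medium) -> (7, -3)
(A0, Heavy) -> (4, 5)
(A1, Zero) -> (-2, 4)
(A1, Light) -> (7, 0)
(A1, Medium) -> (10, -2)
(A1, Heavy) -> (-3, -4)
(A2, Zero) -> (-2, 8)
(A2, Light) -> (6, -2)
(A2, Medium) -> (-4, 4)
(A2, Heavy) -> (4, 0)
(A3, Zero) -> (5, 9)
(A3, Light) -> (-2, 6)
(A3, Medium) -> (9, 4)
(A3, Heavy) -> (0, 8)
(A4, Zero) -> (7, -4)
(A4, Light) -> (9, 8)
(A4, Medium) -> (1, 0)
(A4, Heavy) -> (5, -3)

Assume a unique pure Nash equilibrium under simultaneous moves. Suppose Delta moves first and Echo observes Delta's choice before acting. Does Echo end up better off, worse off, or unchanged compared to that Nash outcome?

Solve by backward induction (Delta leads).
- A0: BR = Heavy, leader payoff 4.
- A1: BR = Zero, leader payoff -2.
- A2: BR = Zero, leader payoff -2.
- A3: BR = Zero, leader payoff 5.
- A4: BR = Light, leader payoff 9.
Among 4, -2, -2, 5, 9, the best is 9 at A4. Subgame-perfect outcome: (A4, Light) with payoffs (9, 8).
Under simultaneous play:
Delta's best replies: Zero→A4; Light→A4; Medium→A1; Heavy→A4.
Echo's best replies: A0→Heavy; A1→Zero; A2→Zero; A3→Zero; A4→Light.
Only (A4, Light) has each player best-responding; Nash payoffs (9, 8).
Echo earns 8 sequentially versus 8 at the Nash outcome: unchanged.

unchanged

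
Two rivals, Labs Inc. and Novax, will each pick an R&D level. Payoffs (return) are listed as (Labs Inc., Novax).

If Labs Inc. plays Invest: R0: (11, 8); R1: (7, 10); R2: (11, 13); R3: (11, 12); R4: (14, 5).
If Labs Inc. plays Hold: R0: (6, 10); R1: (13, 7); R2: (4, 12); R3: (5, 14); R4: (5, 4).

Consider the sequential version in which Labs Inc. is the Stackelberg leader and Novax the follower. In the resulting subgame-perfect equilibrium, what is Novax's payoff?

13

Solve by backward induction (Labs Inc. leads).
- Invest: BR = R2, leader payoff 11.
- Hold: BR = R3, leader payoff 5.
Maximizing over 11, 5, Labs Inc. chooses Invest. Subgame-perfect outcome: (Invest, R2) with payoffs (11, 13).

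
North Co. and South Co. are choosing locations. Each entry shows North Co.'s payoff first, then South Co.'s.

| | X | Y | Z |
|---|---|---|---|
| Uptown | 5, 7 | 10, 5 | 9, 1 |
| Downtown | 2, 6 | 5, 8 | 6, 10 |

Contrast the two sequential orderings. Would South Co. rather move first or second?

If North Co. leads: South Co.'s best replies are Uptown→X, Downtown→Z; North Co.'s induced payoffs 5, 6; outcome (Downtown, Z), payoffs (6, 10).
If South Co. leads: North Co.'s best replies are X→Uptown, Y→Uptown, Z→Uptown; South Co.'s induced payoffs 7, 5, 1; outcome (Uptown, X), payoffs (5, 7).
South Co. gets 7 moving first and 10 moving second, so South Co. prefers to move second.

second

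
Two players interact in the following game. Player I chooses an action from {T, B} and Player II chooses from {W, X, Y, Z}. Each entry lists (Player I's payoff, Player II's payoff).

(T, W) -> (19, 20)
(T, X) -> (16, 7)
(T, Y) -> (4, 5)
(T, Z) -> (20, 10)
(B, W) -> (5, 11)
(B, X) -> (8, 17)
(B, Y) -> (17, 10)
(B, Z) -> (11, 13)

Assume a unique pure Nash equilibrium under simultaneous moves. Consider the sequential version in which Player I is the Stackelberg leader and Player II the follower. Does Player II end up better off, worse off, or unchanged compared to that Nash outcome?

Player II best-responds to each possible Player I move:
- T: BR = W, leader payoff 19.
- B: BR = X, leader payoff 8.
Maximizing over 19, 8, Player I chooses T. Subgame-perfect outcome: (T, W) with payoffs (19, 20).
Under simultaneous play:
Player I's best replies: W→T; X→T; Y→B; Z→T.
Player II's best replies: T→W; B→X.
Only (T, W) has each player best-responding; Nash payoffs (19, 20).
Player II earns 20 sequentially versus 20 at the Nash outcome: unchanged.

unchanged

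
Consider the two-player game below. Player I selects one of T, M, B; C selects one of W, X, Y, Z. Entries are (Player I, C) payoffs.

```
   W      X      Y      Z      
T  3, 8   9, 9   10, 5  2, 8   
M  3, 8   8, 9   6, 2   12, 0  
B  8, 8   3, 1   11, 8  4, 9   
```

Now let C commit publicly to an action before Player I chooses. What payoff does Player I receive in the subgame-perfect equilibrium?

Player I best-responds to each possible C move:
- W: BR = B, leader payoff 8.
- X: BR = T, leader payoff 9.
- Y: BR = B, leader payoff 8.
- Z: BR = M, leader payoff 0.
C's induced payoffs are 8, 9, 8, 0, so C commits to X. Subgame-perfect outcome: (T, X) with payoffs (9, 9).

9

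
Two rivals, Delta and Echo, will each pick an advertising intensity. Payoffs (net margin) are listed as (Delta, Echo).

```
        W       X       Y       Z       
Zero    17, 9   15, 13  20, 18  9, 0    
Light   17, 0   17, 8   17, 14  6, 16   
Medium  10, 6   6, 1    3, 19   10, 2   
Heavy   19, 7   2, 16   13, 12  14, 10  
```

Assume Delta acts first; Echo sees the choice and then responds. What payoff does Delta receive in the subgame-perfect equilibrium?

20

Work backward from Echo's decision.
- Zero: Echo compares 9, 13, 18, 0 and picks Y; Delta would get 20.
- Light: Echo compares 0, 8, 14, 16 and picks Z; Delta would get 6.
- Medium: Echo compares 6, 1, 19, 2 and picks Y; Delta would get 3.
- Heavy: Echo compares 7, 16, 12, 10 and picks X; Delta would get 2.
Among 20, 6, 3, 2, the best is 20 at Zero. Subgame-perfect outcome: (Zero, Y) with payoffs (20, 18).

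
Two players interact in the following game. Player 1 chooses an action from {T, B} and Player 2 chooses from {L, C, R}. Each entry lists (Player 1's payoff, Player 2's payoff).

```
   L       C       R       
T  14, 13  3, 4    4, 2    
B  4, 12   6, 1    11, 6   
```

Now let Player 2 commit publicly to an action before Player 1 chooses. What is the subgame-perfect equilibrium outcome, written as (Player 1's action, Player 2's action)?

(T, L)

Work backward from Player 1's decision.
- L: BR = T, leader payoff 13.
- C: BR = B, leader payoff 1.
- R: BR = B, leader payoff 6.
Among 13, 1, 6, the best is 13 at L. Subgame-perfect outcome: (T, L) with payoffs (14, 13).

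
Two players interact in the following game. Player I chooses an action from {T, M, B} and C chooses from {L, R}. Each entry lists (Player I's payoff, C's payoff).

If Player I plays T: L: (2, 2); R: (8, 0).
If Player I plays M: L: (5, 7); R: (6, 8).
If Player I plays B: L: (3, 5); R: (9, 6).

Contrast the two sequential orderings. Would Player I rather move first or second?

If Player I leads: C's best replies are T→L, M→R, B→R; Player I's induced payoffs 2, 6, 9; outcome (B, R), payoffs (9, 6).
If C leads: Player I's best replies are L→M, R→B; C's induced payoffs 7, 6; outcome (M, L), payoffs (5, 7).
Player I gets 9 moving first and 5 moving second, so Player I prefers to move first.

first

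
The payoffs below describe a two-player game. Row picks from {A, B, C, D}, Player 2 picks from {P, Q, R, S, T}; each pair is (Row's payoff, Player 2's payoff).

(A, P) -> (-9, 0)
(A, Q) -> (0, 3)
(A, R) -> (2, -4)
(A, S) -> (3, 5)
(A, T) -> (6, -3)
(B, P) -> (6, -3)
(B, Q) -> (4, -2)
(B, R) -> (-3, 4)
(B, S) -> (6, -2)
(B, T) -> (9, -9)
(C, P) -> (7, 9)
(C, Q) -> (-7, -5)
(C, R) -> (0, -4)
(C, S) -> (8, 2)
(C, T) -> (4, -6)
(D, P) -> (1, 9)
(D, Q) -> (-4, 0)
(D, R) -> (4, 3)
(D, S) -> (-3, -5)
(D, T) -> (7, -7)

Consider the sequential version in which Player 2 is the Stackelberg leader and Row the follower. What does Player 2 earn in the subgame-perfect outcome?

Row best-responds to each possible Player 2 move:
- P → Row plays C (best of -9, 6, 7, 1); Player 2 gets 9.
- Q → Row plays B (best of 0, 4, -7, -4); Player 2 gets -2.
- R → Row plays D (best of 2, -3, 0, 4); Player 2 gets 3.
- S → Row plays C (best of 3, 6, 8, -3); Player 2 gets 2.
- T → Row plays B (best of 6, 9, 4, 7); Player 2 gets -9.
Maximizing over 9, -2, 3, 2, -9, Player 2 chooses P. Subgame-perfect outcome: (C, P) with payoffs (7, 9).

9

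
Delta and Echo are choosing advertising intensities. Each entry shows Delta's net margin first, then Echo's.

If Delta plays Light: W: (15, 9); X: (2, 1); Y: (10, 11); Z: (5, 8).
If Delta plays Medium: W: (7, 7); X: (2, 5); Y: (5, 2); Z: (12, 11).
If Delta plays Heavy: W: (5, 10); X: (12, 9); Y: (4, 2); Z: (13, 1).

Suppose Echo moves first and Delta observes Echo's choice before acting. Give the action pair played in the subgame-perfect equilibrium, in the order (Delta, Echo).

Work backward from Delta's decision.
- W: BR = Light, leader payoff 9.
- X: BR = Heavy, leader payoff 9.
- Y: BR = Light, leader payoff 11.
- Z: BR = Heavy, leader payoff 1.
Echo's induced payoffs are 9, 9, 11, 1, so Echo commits to Y. Subgame-perfect outcome: (Light, Y) with payoffs (10, 11).

(Light, Y)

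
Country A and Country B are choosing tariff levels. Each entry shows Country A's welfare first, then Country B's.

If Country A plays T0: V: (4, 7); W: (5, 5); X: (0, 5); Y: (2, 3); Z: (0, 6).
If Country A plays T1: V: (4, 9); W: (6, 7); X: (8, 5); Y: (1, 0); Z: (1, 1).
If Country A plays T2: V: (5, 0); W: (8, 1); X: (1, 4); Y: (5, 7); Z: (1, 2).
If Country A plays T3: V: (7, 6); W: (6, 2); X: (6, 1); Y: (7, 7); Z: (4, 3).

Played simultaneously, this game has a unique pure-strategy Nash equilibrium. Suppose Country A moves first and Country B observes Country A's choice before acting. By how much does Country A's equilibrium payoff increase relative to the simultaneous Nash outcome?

0

Solve by backward induction (Country A leads).
- T0: Country B compares 7, 5, 5, 3, 6 and picks V; Country A would get 4.
- T1: Country B compares 9, 7, 5, 0, 1 and picks V; Country A would get 4.
- T2: Country B compares 0, 1, 4, 7, 2 and picks Y; Country A would get 5.
- T3: Country B compares 6, 2, 1, 7, 3 and picks Y; Country A would get 7.
Country A's induced payoffs are 4, 4, 5, 7, so Country A commits to T3. Subgame-perfect outcome: (T3, Y) with payoffs (7, 7).
Now find the simultaneous Nash equilibrium.
Country A's best replies: V→T3; W→T2; X→T1; Y→T3; Z→T3.
Country B's best replies: T0→V; T1→V; T2→Y; T3→Y.
Only (T3, Y) has each player best-responding; Nash payoffs (7, 7).
Country A's commitment gain: 7 − 7 = 0.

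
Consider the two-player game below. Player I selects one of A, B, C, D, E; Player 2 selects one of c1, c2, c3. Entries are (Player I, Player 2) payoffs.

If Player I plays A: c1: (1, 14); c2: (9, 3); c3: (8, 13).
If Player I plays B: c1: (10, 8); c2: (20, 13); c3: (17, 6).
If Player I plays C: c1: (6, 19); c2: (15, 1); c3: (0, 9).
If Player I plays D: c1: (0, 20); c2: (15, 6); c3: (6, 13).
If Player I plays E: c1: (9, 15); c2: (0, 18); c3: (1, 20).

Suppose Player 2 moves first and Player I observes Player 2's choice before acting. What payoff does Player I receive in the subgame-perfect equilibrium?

20

Solve by backward induction (Player 2 leads).
- c1: BR = B, leader payoff 8.
- c2: BR = B, leader payoff 13.
- c3: BR = B, leader payoff 6.
Maximizing over 8, 13, 6, Player 2 chooses c2. Subgame-perfect outcome: (B, c2) with payoffs (20, 13).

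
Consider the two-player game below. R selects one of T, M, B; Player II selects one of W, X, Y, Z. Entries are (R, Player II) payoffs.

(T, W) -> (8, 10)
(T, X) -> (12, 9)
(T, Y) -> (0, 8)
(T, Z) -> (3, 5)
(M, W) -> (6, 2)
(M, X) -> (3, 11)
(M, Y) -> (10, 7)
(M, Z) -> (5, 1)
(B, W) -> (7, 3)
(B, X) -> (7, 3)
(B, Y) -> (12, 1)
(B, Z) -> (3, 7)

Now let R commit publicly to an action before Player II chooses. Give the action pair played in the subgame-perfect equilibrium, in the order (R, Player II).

Player II best-responds to each possible R move:
- T → Player II plays W (best of 10, 9, 8, 5); R gets 8.
- M → Player II plays X (best of 2, 11, 7, 1); R gets 3.
- B → Player II plays Z (best of 3, 3, 1, 7); R gets 3.
R's induced payoffs are 8, 3, 3, so R commits to T. Subgame-perfect outcome: (T, W) with payoffs (8, 10).

(T, W)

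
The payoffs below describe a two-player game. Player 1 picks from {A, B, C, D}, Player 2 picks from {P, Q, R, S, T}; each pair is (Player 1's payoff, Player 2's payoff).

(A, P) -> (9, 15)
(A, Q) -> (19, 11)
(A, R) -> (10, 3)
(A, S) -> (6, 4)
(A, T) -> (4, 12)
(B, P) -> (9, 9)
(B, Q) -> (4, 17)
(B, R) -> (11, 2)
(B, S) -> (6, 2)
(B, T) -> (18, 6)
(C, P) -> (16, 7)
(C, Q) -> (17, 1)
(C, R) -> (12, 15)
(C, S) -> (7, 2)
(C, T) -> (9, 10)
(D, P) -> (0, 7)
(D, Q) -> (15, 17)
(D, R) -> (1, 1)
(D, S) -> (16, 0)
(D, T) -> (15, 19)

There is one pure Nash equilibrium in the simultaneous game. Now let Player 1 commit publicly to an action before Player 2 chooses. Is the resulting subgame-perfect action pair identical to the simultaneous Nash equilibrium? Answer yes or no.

Player 2 best-responds to each possible Player 1 move:
- A: BR = P, leader payoff 9.
- B: BR = Q, leader payoff 4.
- C: BR = R, leader payoff 12.
- D: BR = T, leader payoff 15.
Maximizing over 9, 4, 12, 15, Player 1 chooses D. Subgame-perfect outcome: (D, T) with payoffs (15, 19).
For the simultaneous game, intersect best replies.
Player 1's best replies: P→C; Q→A; R→C; S→D; T→B.
Player 2's best replies: A→P; B→Q; C→R; D→T.
The unique mutual best reply is (C, R), giving (12, 15).
Sequential outcome (D, T) differs from the Nash profile (C, R).

no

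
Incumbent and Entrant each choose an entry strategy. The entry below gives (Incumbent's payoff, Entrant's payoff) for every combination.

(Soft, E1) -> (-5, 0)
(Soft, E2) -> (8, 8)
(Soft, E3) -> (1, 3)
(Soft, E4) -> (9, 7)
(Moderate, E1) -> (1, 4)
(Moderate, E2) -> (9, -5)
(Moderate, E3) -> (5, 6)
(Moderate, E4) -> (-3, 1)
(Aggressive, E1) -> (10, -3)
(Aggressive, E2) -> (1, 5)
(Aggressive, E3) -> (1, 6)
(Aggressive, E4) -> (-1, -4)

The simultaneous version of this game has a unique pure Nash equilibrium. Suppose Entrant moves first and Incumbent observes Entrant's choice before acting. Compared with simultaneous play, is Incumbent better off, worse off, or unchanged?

Work backward from Incumbent's decision.
- E1: BR = Aggressive, leader payoff -3.
- E2: BR = Moderate, leader payoff -5.
- E3: BR = Moderate, leader payoff 6.
- E4: BR = Soft, leader payoff 7.
Maximizing over -3, -5, 6, 7, Entrant chooses E4. Subgame-perfect outcome: (Soft, E4) with payoffs (9, 7).
For the simultaneous game, intersect best replies.
Incumbent's best replies: E1→Aggressive; E2→Moderate; E3→Moderate; E4→Soft.
Entrant's best replies: Soft→E2; Moderate→E3; Aggressive→E3.
Only (Moderate, E3) has each player best-responding; Nash payoffs (5, 6).
Incumbent earns 9 sequentially versus 5 at the Nash outcome: better off.

better off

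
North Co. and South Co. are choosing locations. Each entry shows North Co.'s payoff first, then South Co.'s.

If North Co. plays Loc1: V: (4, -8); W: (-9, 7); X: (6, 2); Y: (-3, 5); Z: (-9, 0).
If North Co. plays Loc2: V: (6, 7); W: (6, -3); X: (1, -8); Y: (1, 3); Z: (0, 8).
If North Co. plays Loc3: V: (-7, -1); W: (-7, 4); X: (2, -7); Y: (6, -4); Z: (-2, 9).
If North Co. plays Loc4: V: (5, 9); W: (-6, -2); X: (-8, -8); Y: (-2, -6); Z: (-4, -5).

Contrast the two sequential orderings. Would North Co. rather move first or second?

If North Co. leads: South Co.'s best replies are Loc1→W, Loc2→Z, Loc3→Z, Loc4→V; North Co.'s induced payoffs -9, 0, -2, 5; outcome (Loc4, V), payoffs (5, 9).
If South Co. leads: North Co.'s best replies are V→Loc2, W→Loc2, X→Loc1, Y→Loc3, Z→Loc2; South Co.'s induced payoffs 7, -3, 2, -4, 8; outcome (Loc2, Z), payoffs (0, 8).
North Co. gets 5 moving first and 0 moving second, so North Co. prefers to move first.

first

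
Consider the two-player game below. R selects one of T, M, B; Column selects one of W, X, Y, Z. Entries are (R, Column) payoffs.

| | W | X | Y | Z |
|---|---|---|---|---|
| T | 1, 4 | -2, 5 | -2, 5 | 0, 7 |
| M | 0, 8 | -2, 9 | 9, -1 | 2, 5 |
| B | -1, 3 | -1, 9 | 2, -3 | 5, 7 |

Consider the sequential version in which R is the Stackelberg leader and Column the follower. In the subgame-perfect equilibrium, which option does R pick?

Work backward from Column's decision.
- T: BR = Z, leader payoff 0.
- M: BR = X, leader payoff -2.
- B: BR = X, leader payoff -1.
Among 0, -2, -1, the best is 0 at T. Subgame-perfect outcome: (T, Z) with payoffs (0, 7).

T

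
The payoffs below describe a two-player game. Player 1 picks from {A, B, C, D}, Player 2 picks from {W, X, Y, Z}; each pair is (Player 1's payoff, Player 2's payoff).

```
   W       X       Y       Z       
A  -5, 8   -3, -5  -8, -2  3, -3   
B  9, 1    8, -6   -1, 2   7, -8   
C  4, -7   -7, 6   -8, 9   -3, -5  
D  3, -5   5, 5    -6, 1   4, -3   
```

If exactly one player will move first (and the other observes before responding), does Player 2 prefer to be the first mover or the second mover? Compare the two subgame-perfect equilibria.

If Player 1 leads: Player 2's best replies are A→W, B→Y, C→Y, D→X; Player 1's induced payoffs -5, -1, -8, 5; outcome (D, X), payoffs (5, 5).
If Player 2 leads: Player 1's best replies are W→B, X→B, Y→B, Z→B; Player 2's induced payoffs 1, -6, 2, -8; outcome (B, Y), payoffs (-1, 2).
Player 2 gets 2 moving first and 5 moving second, so Player 2 prefers to move second.

second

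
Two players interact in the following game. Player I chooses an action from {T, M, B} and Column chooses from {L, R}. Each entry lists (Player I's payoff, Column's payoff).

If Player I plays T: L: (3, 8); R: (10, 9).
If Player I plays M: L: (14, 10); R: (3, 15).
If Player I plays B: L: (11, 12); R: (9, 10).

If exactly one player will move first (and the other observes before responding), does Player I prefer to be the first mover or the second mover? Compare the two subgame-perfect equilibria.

second

If Player I leads: Column's best replies are T→R, M→R, B→L; Player I's induced payoffs 10, 3, 11; outcome (B, L), payoffs (11, 12).
If Column leads: Player I's best replies are L→M, R→T; Column's induced payoffs 10, 9; outcome (M, L), payoffs (14, 10).
Player I gets 11 moving first and 14 moving second, so Player I prefers to move second.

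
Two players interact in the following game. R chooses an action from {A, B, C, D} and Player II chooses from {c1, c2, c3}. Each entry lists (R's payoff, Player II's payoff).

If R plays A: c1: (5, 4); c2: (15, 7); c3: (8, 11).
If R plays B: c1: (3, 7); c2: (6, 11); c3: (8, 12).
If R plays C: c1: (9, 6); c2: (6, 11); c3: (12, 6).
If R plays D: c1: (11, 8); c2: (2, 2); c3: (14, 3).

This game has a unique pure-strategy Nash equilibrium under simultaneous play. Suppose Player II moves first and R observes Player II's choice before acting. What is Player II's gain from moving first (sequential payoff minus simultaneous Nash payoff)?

0

Backward induction with Player II moving first.
- c1: BR = D, leader payoff 8.
- c2: BR = A, leader payoff 7.
- c3: BR = D, leader payoff 3.
Among 8, 7, 3, the best is 8 at c1. Subgame-perfect outcome: (D, c1) with payoffs (11, 8).
Under simultaneous play:
R's best replies: c1→D; c2→A; c3→D.
Player II's best replies: A→c3; B→c3; C→c2; D→c1.
The unique mutual best reply is (D, c1), giving (11, 8).
Player II's commitment gain: 8 − 8 = 0.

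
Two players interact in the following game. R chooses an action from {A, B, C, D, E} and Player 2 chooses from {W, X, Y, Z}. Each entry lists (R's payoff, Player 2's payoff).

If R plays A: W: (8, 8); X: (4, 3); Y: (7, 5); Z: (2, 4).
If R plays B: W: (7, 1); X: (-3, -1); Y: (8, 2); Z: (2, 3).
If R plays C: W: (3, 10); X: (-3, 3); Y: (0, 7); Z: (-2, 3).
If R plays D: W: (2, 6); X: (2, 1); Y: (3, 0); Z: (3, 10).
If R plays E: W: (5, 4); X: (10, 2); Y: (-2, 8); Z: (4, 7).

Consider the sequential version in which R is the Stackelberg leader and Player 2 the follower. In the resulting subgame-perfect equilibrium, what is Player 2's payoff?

8

Player 2 best-responds to each possible R move:
- A: Player 2 compares 8, 3, 5, 4 and picks W; R would get 8.
- B: Player 2 compares 1, -1, 2, 3 and picks Z; R would get 2.
- C: Player 2 compares 10, 3, 7, 3 and picks W; R would get 3.
- D: Player 2 compares 6, 1, 0, 10 and picks Z; R would get 3.
- E: Player 2 compares 4, 2, 8, 7 and picks Y; R would get -2.
Among 8, 2, 3, 3, -2, the best is 8 at A. Subgame-perfect outcome: (A, W) with payoffs (8, 8).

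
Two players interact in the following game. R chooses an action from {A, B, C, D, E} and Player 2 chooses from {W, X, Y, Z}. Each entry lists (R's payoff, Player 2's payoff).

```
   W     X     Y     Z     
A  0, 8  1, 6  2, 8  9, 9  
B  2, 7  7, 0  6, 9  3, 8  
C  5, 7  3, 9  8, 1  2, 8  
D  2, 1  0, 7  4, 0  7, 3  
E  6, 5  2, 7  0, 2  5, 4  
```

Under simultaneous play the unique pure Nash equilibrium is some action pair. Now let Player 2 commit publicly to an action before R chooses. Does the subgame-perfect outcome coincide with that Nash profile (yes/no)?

Solve by backward induction (Player 2 leads).
- W → R plays E (best of 0, 2, 5, 2, 6); Player 2 gets 5.
- X → R plays B (best of 1, 7, 3, 0, 2); Player 2 gets 0.
- Y → R plays C (best of 2, 6, 8, 4, 0); Player 2 gets 1.
- Z → R plays A (best of 9, 3, 2, 7, 5); Player 2 gets 9.
Maximizing over 5, 0, 1, 9, Player 2 chooses Z. Subgame-perfect outcome: (A, Z) with payoffs (9, 9).
Under simultaneous play:
R's best replies: W→E; X→B; Y→C; Z→A.
Player 2's best replies: A→Z; B→Y; C→X; D→X; E→X.
Only (A, Z) has each player best-responding; Nash payoffs (9, 9).
Sequential outcome (A, Z) coincides with the Nash profile (A, Z).

yes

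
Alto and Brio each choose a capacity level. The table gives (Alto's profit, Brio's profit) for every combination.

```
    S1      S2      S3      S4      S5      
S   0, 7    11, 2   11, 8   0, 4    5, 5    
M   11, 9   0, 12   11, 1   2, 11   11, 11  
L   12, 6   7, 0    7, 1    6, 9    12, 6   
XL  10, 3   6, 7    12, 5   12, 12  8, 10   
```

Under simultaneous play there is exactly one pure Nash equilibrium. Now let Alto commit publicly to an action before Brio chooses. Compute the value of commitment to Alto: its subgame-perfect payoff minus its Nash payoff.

0

Brio best-responds to each possible Alto move:
- S → Brio plays S3 (best of 7, 2, 8, 4, 5); Alto gets 11.
- M → Brio plays S2 (best of 9, 12, 1, 11, 11); Alto gets 0.
- L → Brio plays S4 (best of 6, 0, 1, 9, 6); Alto gets 6.
- XL → Brio plays S4 (best of 3, 7, 5, 12, 10); Alto gets 12.
Among 11, 0, 6, 12, the best is 12 at XL. Subgame-perfect outcome: (XL, S4) with payoffs (12, 12).
Now find the simultaneous Nash equilibrium.
Alto's best replies: S1→L; S2→S; S3→XL; S4→XL; S5→L.
Brio's best replies: S→S3; M→S2; L→S4; XL→S4.
Only (XL, S4) has each player best-responding; Nash payoffs (12, 12).
Alto's commitment gain: 12 − 12 = 0.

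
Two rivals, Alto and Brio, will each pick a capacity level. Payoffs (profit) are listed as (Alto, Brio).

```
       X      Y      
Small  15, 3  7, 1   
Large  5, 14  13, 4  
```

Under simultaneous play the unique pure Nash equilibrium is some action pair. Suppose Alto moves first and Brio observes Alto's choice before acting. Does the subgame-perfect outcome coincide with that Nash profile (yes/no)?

yes

Solve by backward induction (Alto leads).
- Small: BR = X, leader payoff 15.
- Large: BR = X, leader payoff 5.
Maximizing over 15, 5, Alto chooses Small. Subgame-perfect outcome: (Small, X) with payoffs (15, 3).
For the simultaneous game, intersect best replies.
Alto's best replies: X→Small; Y→Large.
Brio's best replies: Small→X; Large→X.
The unique mutual best reply is (Small, X), giving (15, 3).
Sequential outcome (Small, X) coincides with the Nash profile (Small, X).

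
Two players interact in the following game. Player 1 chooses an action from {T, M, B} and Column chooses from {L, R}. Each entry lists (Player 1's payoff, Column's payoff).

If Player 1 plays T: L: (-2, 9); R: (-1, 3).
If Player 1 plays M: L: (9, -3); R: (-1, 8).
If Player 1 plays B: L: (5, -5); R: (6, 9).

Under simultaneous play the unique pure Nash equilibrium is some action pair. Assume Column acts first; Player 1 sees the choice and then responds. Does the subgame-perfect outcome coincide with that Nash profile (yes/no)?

Backward induction with Column moving first.
- L → Player 1 plays M (best of -2, 9, 5); Column gets -3.
- R → Player 1 plays B (best of -1, -1, 6); Column gets 9.
Column's induced payoffs are -3, 9, so Column commits to R. Subgame-perfect outcome: (B, R) with payoffs (6, 9).
For the simultaneous game, intersect best replies.
Player 1's best replies: L→M; R→B.
Column's best replies: T→L; M→R; B→R.
Only (B, R) has each player best-responding; Nash payoffs (6, 9).
Sequential outcome (B, R) coincides with the Nash profile (B, R).

yes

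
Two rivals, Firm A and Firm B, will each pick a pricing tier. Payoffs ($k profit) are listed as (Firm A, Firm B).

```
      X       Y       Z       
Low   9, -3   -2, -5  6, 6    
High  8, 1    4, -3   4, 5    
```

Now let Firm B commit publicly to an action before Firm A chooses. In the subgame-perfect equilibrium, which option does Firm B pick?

Z

Work backward from Firm A's decision.
- X: BR = Low, leader payoff -3.
- Y: BR = High, leader payoff -3.
- Z: BR = Low, leader payoff 6.
Firm B's induced payoffs are -3, -3, 6, so Firm B commits to Z. Subgame-perfect outcome: (Low, Z) with payoffs (6, 6).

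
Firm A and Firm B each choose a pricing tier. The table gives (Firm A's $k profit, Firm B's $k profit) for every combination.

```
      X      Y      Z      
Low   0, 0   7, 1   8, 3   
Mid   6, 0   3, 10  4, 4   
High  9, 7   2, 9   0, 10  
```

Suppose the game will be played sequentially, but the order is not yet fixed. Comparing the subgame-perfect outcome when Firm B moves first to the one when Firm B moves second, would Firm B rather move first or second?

first

If Firm A leads: Firm B's best replies are Low→Z, Mid→Y, High→Z; Firm A's induced payoffs 8, 3, 0; outcome (Low, Z), payoffs (8, 3).
If Firm B leads: Firm A's best replies are X→High, Y→Low, Z→Low; Firm B's induced payoffs 7, 1, 3; outcome (High, X), payoffs (9, 7).
Firm B gets 7 moving first and 3 moving second, so Firm B prefers to move first.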